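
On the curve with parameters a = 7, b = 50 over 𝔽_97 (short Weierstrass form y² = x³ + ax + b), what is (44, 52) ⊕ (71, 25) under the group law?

(80, 81)

(44, 52) + (71, 25). λ = (25 - 52)/(71 - 44) ≡ 70/27 mod 97. 27⁻¹ ≡ 18 (mod 97), so λ ≡ 96.
  x = λ² - 44 - 71 = 9216 - 115 ≡ 80; y = λ·(44 - 80) - 52 ≡ 81. → (80, 81)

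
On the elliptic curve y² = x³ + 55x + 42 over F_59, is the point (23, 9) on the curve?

yes

y² = 9² ≡ 22; x³ + 55x + 42 = 13474 ≡ 22 (mod 59). 22 = 22.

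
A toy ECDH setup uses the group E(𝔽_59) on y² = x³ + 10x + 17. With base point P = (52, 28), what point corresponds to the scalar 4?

(47, 36)

Double-and-add on 4 = (100)₂. Start with P = (52, 28) for the leading 1-bit.
double: tangent at (52, 28): λ = (3·52² + 10)/(2·28) ≡ 39/56. 56⁻¹ ≡ 39 (mod 59) since 56·39 = 2184 ≡ 1, so λ ≡ 39·39 ≡ 46.
  x = λ² - 52 - 52 = 2116 - 104 ≡ 6; y = λ·(52 - 6) - 28 ≡ 23. → (6, 23)
double: tangent at (6, 23): λ = (3·6² + 10)/(2·23) ≡ 0/46. 46⁻¹ ≡ 9 (mod 59) since 46·9 = 414 ≡ 1, so λ ≡ 0·9 ≡ 0.
  x = λ² - 6 - 6 = 0 - 12 ≡ 47; y = λ·(6 - 47) - 23 ≡ 36. → (47, 36)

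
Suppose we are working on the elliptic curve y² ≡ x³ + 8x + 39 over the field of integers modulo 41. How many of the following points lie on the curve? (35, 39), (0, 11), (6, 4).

2

(35, 39): 39² ≡ 4, rhs ≡ 21 → off.
(0, 11): 11² ≡ 39, rhs ≡ 39 → on.
(6, 4): 4² ≡ 16, rhs ≡ 16 → on.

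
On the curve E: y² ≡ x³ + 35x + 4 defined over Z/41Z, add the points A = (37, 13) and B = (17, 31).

(37, 13) + (17, 31). λ = (31 - 13)/(17 - 37) ≡ 18/21 mod 41. 21⁻¹ ≡ 2 (mod 41) since 21·2 = 42 ≡ 1, so λ ≡ 36.
  x = λ² - 37 - 17 = 1296 - 54 ≡ 12; y = λ·(37 - 12) - 13 ≡ 26. → (12, 26)

(12, 26)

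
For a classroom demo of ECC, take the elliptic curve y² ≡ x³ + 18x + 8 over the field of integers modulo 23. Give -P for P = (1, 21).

(1, 2)

-(1, 21) = (1, -21 mod 23) = (1, 2).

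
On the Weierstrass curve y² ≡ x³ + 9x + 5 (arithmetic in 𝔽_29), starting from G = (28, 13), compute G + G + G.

(8, 3)

Repeated addition: build up to 3G.
2G: tangent at (28, 13): λ = (3·28² + 9)/(2·13) ≡ 12/26. 26⁻¹ ≡ 19 (mod 29), so λ ≡ 12·19 ≡ 25.
  x = λ² - 28 - 28 = 625 - 56 ≡ 18; y = λ·(28 - 18) - 13 ≡ 5. → (18, 5)
3G: (18, 5) + (28, 13). λ = (13 - 5)/(28 - 18) ≡ 8/10 mod 29. 10⁻¹ ≡ 3 (mod 29), so λ ≡ 24.
  x = λ² - 18 - 28 = 576 - 46 ≡ 8; y = λ·(18 - 8) - 5 ≡ 3. → (8, 3)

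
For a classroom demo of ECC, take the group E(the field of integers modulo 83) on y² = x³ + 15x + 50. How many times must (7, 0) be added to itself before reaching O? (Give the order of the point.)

2P: (7, 0) + (7, 0): same x and y₁ ≡ -y₂, so the sum is O.
2P = O, so the order is 2.

2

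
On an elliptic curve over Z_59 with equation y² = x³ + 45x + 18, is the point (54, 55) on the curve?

no

y² = 55² ≡ 16; x³ + 45x + 18 = 159912 ≡ 22 (mod 59). 16 ≠ 22.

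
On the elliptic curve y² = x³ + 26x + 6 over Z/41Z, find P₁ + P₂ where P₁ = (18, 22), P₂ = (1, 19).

(6, 38)

(18, 22) + (1, 19). λ = (19 - 22)/(1 - 18) ≡ 38/24 mod 41. 24⁻¹ ≡ 12 (mod 41), so λ ≡ 5.
  x = λ² - 18 - 1 = 25 - 19 ≡ 6; y = λ·(18 - 6) - 22 ≡ 38. → (6, 38)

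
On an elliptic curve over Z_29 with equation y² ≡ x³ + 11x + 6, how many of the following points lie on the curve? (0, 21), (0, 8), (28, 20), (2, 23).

4

(0, 21): 21² ≡ 6, rhs ≡ 6 → on.
(0, 8): 8² ≡ 6, rhs ≡ 6 → on.
(28, 20): 20² ≡ 23, rhs ≡ 23 → on.
(2, 23): 23² ≡ 7, rhs ≡ 7 → on.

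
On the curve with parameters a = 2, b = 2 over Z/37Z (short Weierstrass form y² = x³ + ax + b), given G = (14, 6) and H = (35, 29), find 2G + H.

First 2G:
Repeated addition: build up to 2G.
2G: tangent at (14, 6): λ = (3·14² + 2)/(2·6) ≡ 35/12. 12⁻¹ ≡ 34 (mod 37), so λ ≡ 35·34 ≡ 6.
  x = λ² - 14 - 14 = 36 - 28 ≡ 8; y = λ·(14 - 8) - 6 ≡ 30. → (8, 30)
2G = (8, 30).
Finally 2G + H:
(8, 30) + (35, 29). λ = (29 - 30)/(35 - 8) ≡ 36/27 mod 37. 27⁻¹ ≡ 11 (mod 37) since 27·11 = 297 ≡ 1, so λ ≡ 26.
  x = λ² - 8 - 35 = 676 - 43 ≡ 4; y = λ·(8 - 4) - 30 ≡ 0. → (4, 0)

(4, 0)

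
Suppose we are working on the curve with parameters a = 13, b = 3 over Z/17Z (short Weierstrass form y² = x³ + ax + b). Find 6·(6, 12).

Write P = (6, 12).
Double-and-add on 6 = (110)₂. Start with P = (6, 12) for the leading 1-bit.
double: tangent at (6, 12): λ = (3·6² + 13)/(2·12) ≡ 2/7. 7⁻¹ ≡ 5 (mod 17), so λ ≡ 2·5 ≡ 10.
  x = λ² - 6 - 6 = 100 - 12 ≡ 3; y = λ·(6 - 3) - 12 ≡ 1. → (3, 1)
add P: (3, 1) + (6, 12). λ = (12 - 1)/(6 - 3) ≡ 11/3 mod 17. 3⁻¹ ≡ 6 (mod 17), so λ ≡ 15.
  x = λ² - 3 - 6 = 225 - 9 ≡ 12; y = λ·(3 - 12) - 1 ≡ 0. → (12, 0)
double: (12, 0) + (12, 0): same x and y₁ ≡ -y₂, so the sum is ∞.

O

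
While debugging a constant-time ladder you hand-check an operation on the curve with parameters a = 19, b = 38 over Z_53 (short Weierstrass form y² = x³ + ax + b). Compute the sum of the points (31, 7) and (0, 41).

(13, 16)

(31, 7) + (0, 41). λ = (41 - 7)/(0 - 31) ≡ 34/22 mod 53. 22⁻¹ ≡ 41 (mod 53) since 22·41 = 902 ≡ 1, so λ ≡ 16.
  x = λ² - 31 - 0 = 256 - 31 ≡ 13; y = λ·(31 - 13) - 7 ≡ 16. → (13, 16)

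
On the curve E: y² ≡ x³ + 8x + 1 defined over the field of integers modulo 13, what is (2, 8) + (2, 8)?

tangent at (2, 8): λ = (3·2² + 8)/(2·8) ≡ 7/3. 3⁻¹ ≡ 9 (mod 13) since 3·9 = 27 ≡ 1, so λ ≡ 7·9 ≡ 11.
  x = λ² - 2 - 2 = 121 - 4 ≡ 0; y = λ·(2 - 0) - 8 ≡ 1. → (0, 1)

(0, 1)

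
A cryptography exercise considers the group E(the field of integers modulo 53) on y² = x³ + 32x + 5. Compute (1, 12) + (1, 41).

The two points share x = 1 and their y-coordinates satisfy 12 + 41 ≡ 0 (mod 53), so they are inverses. Their sum is O.

O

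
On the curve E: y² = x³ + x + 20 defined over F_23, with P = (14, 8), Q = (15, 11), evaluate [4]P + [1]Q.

(5, 14)

First 4P:
Repeated addition: build up to 4P.
2P: tangent at (14, 8): λ = (3·14² + 1)/(2·8) ≡ 14/16. 16⁻¹ ≡ 13 (mod 23), so λ ≡ 14·13 ≡ 21.
  x = λ² - 14 - 14 = 441 - 28 ≡ 22; y = λ·(14 - 22) - 8 ≡ 8. → (22, 8)
3P: (22, 8) + (14, 8). λ = (8 - 8)/(14 - 22) ≡ 0/15 mod 23. 15⁻¹ ≡ 20 (mod 23), so λ ≡ 0.
  x = λ² - 22 - 14 = 0 - 36 ≡ 10; y = λ·(22 - 10) - 8 ≡ 15. → (10, 15)
4P: (10, 15) + (14, 8). λ = (8 - 15)/(14 - 10) ≡ 16/4 mod 23. 4⁻¹ ≡ 6 (mod 23) since 4·6 = 24 ≡ 1, so λ ≡ 4.
  x = λ² - 10 - 14 = 16 - 24 ≡ 15; y = λ·(10 - 15) - 15 ≡ 11. → (15, 11)
4P = (15, 11).
Finally 4P + Q:
tangent at (15, 11): λ = (3·15² + 1)/(2·11) ≡ 9/22. 22⁻¹ ≡ 22 (mod 23), so λ ≡ 9·22 ≡ 14.
  x = λ² - 15 - 15 = 196 - 30 ≡ 5; y = λ·(15 - 5) - 11 ≡ 14. → (5, 14)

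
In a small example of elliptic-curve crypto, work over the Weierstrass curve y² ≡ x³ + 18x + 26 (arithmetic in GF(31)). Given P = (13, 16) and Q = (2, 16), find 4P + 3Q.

First 4P:
Repeated addition: build up to 4P.
2P: tangent at (13, 16): λ = (3·13² + 18)/(2·16) ≡ 29/1. 1⁻¹ ≡ 1 (mod 31) since 1·1 = 1 ≡ 1, so λ ≡ 29·1 ≡ 29.
  x = λ² - 13 - 13 = 841 - 26 ≡ 9; y = λ·(13 - 9) - 16 ≡ 7. → (9, 7)
3P: (9, 7) + (13, 16). λ = (16 - 7)/(13 - 9) ≡ 9/4 mod 31. 4⁻¹ ≡ 8 (mod 31), so λ ≡ 10.
  x = λ² - 9 - 13 = 100 - 22 ≡ 16; y = λ·(9 - 16) - 7 ≡ 16. → (16, 16)
4P: (16, 16) + (13, 16). λ = (16 - 16)/(13 - 16) ≡ 0/28 mod 31. 28⁻¹ ≡ 10 (mod 31), so λ ≡ 0.
  x = λ² - 16 - 13 = 0 - 29 ≡ 2; y = λ·(16 - 2) - 16 ≡ 15. → (2, 15)
4P = (2, 15).
Next 3Q:
Repeated addition: build up to 3Q.
2Q: tangent at (2, 16): λ = (3·2² + 18)/(2·16) ≡ 30/1. 1⁻¹ ≡ 1 (mod 31) since 1·1 = 1 ≡ 1, so λ ≡ 30·1 ≡ 30.
  x = λ² - 2 - 2 = 900 - 4 ≡ 28; y = λ·(2 - 28) - 16 ≡ 10. → (28, 10)
3Q: (28, 10) + (2, 16). λ = (16 - 10)/(2 - 28) ≡ 6/5 mod 31. 5⁻¹ ≡ 25 (mod 31) since 5·25 = 125 ≡ 1, so λ ≡ 26.
  x = λ² - 28 - 2 = 676 - 30 ≡ 26; y = λ·(28 - 26) - 10 ≡ 11. → (26, 11)
3Q = (26, 11).
Finally 4P + 3Q:
(2, 15) + (26, 11). λ = (11 - 15)/(26 - 2) ≡ 27/24 mod 31. 24⁻¹ ≡ 22 (mod 31), so λ ≡ 5.
  x = λ² - 2 - 26 = 25 - 28 ≡ 28; y = λ·(2 - 28) - 15 ≡ 10. → (28, 10)

(28, 10)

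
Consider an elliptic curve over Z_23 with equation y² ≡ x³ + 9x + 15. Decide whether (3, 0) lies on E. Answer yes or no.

y² = 0² ≡ 0; x³ + 9x + 15 = 69 ≡ 0 (mod 23). 0 = 0.

yes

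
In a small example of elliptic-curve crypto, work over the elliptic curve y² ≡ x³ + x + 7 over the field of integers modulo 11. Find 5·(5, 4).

(4, 8)

Write G = (5, 4).
Repeated addition: build up to 5G.
2G: tangent at (5, 4): λ = (3·5² + 1)/(2·4) ≡ 10/8. 8⁻¹ ≡ 7 (mod 11) since 8·7 = 56 ≡ 1, so λ ≡ 10·7 ≡ 4.
  x = λ² - 5 - 5 = 16 - 10 ≡ 6; y = λ·(5 - 6) - 4 ≡ 3. → (6, 3)
3G: (6, 3) + (5, 4). λ = (4 - 3)/(5 - 6) ≡ 1/10 mod 11. 10⁻¹ ≡ 10 (mod 11), so λ ≡ 10.
  x = λ² - 6 - 5 = 100 - 11 ≡ 1; y = λ·(6 - 1) - 3 ≡ 3. → (1, 3)
4G: (1, 3) + (5, 4). λ = (4 - 3)/(5 - 1) ≡ 1/4 mod 11. 4⁻¹ ≡ 3 (mod 11) since 4·3 = 12 ≡ 1, so λ ≡ 3.
  x = λ² - 1 - 5 = 9 - 6 ≡ 3; y = λ·(1 - 3) - 3 ≡ 2. → (3, 2)
5G: (3, 2) + (5, 4). λ = (4 - 2)/(5 - 3) ≡ 2/2 mod 11. 2⁻¹ ≡ 6 (mod 11), so λ ≡ 1.
  x = λ² - 3 - 5 = 1 - 8 ≡ 4; y = λ·(3 - 4) - 2 ≡ 8. → (4, 8)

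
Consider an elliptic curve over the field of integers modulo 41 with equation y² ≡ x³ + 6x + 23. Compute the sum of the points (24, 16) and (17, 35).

(40, 4)

(24, 16) + (17, 35). λ = (35 - 16)/(17 - 24) ≡ 19/34 mod 41. 34⁻¹ ≡ 35 (mod 41) since 34·35 = 1190 ≡ 1, so λ ≡ 9.
  x = λ² - 24 - 17 = 81 - 41 ≡ 40; y = λ·(24 - 40) - 16 ≡ 4. → (40, 4)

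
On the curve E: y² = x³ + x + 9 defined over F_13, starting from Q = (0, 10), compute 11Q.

Double-and-add on 11 = (1011)₂. Start with Q = (0, 10) for the leading 1-bit.
double: tangent at (0, 10): λ = (3·0² + 1)/(2·10) ≡ 1/7. 7⁻¹ ≡ 2 (mod 13), so λ ≡ 1·2 ≡ 2.
  x = λ² - 0 - 0 = 4 - 0 ≡ 4; y = λ·(0 - 4) - 10 ≡ 8. → (4, 8)
double: tangent at (4, 8): λ = (3·4² + 1)/(2·8) ≡ 10/3. 3⁻¹ ≡ 9 (mod 13) since 3·9 = 27 ≡ 1, so λ ≡ 10·9 ≡ 12.
  x = λ² - 4 - 4 = 144 - 8 ≡ 6; y = λ·(4 - 6) - 8 ≡ 7. → (6, 7)
add Q: (6, 7) + (0, 10). λ = (10 - 7)/(0 - 6) ≡ 3/7 mod 13. 7⁻¹ ≡ 2 (mod 13) since 7·2 = 14 ≡ 1, so λ ≡ 6.
  x = λ² - 6 - 0 = 36 - 6 ≡ 4; y = λ·(6 - 4) - 7 ≡ 5. → (4, 5)
double: tangent at (4, 5): λ = (3·4² + 1)/(2·5) ≡ 10/10. 10⁻¹ ≡ 4 (mod 13) since 10·4 = 40 ≡ 1, so λ ≡ 10·4 ≡ 1.
  x = λ² - 4 - 4 = 1 - 8 ≡ 6; y = λ·(4 - 6) - 5 ≡ 6. → (6, 6)
add Q: (6, 6) + (0, 10). λ = (10 - 6)/(0 - 6) ≡ 4/7 mod 13. 7⁻¹ ≡ 2 (mod 13) since 7·2 = 14 ≡ 1, so λ ≡ 8.
  x = λ² - 6 - 0 = 64 - 6 ≡ 6; y = λ·(6 - 6) - 6 ≡ 7. → (6, 7)

(6, 7)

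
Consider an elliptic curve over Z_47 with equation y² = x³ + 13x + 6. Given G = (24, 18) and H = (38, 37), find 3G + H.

(39, 46)

First 3G:
Repeated addition: build up to 3G.
2G: tangent at (24, 18): λ = (3·24² + 13)/(2·18) ≡ 2/36. 36⁻¹ ≡ 17 (mod 47), so λ ≡ 2·17 ≡ 34.
  x = λ² - 24 - 24 = 1156 - 48 ≡ 27; y = λ·(24 - 27) - 18 ≡ 21. → (27, 21)
3G: (27, 21) + (24, 18). λ = (18 - 21)/(24 - 27) ≡ 44/44 mod 47. 44⁻¹ ≡ 31 (mod 47), so λ ≡ 1.
  x = λ² - 27 - 24 = 1 - 51 ≡ 44; y = λ·(27 - 44) - 21 ≡ 9. → (44, 9)
3G = (44, 9).
Finally 3G + H:
(44, 9) + (38, 37). λ = (37 - 9)/(38 - 44) ≡ 28/41 mod 47. 41⁻¹ ≡ 39 (mod 47), so λ ≡ 11.
  x = λ² - 44 - 38 = 121 - 82 ≡ 39; y = λ·(44 - 39) - 9 ≡ 46. → (39, 46)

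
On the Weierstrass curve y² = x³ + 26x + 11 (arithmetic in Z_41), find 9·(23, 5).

(40, 36)

Write Q = (23, 5).
Repeated addition: build up to 9Q.
2Q: tangent at (23, 5): λ = (3·23² + 26)/(2·5) ≡ 14/10. 10⁻¹ ≡ 37 (mod 41) since 10·37 = 370 ≡ 1, so λ ≡ 14·37 ≡ 26.
  x = λ² - 23 - 23 = 676 - 46 ≡ 15; y = λ·(23 - 15) - 5 ≡ 39. → (15, 39)
3Q: (15, 39) + (23, 5). λ = (5 - 39)/(23 - 15) ≡ 7/8 mod 41. 8⁻¹ ≡ 36 (mod 41), so λ ≡ 6.
  x = λ² - 15 - 23 = 36 - 38 ≡ 39; y = λ·(15 - 39) - 39 ≡ 22. → (39, 22)
4Q: (39, 22) + (23, 5). λ = (5 - 22)/(23 - 39) ≡ 24/25 mod 41. 25⁻¹ ≡ 23 (mod 41), so λ ≡ 19.
  x = λ² - 39 - 23 = 361 - 62 ≡ 12; y = λ·(39 - 12) - 22 ≡ 40. → (12, 40)
5Q: (12, 40) + (23, 5). λ = (5 - 40)/(23 - 12) ≡ 6/11 mod 41. 11⁻¹ ≡ 15 (mod 41), so λ ≡ 8.
  x = λ² - 12 - 23 = 64 - 35 ≡ 29; y = λ·(12 - 29) - 40 ≡ 29. → (29, 29)
6Q: (29, 29) + (23, 5). λ = (5 - 29)/(23 - 29) ≡ 17/35 mod 41. 35⁻¹ ≡ 34 (mod 41), so λ ≡ 4.
  x = λ² - 29 - 23 = 16 - 52 ≡ 5; y = λ·(29 - 5) - 29 ≡ 26. → (5, 26)
7Q: (5, 26) + (23, 5). λ = (5 - 26)/(23 - 5) ≡ 20/18 mod 41. 18⁻¹ ≡ 16 (mod 41), so λ ≡ 33.
  x = λ² - 5 - 23 = 1089 - 28 ≡ 36; y = λ·(5 - 36) - 26 ≡ 17. → (36, 17)
8Q: (36, 17) + (23, 5). λ = (5 - 17)/(23 - 36) ≡ 29/28 mod 41. 28⁻¹ ≡ 22 (mod 41) since 28·22 = 616 ≡ 1, so λ ≡ 23.
  x = λ² - 36 - 23 = 529 - 59 ≡ 19; y = λ·(36 - 19) - 17 ≡ 5. → (19, 5)
9Q: (19, 5) + (23, 5). λ = (5 - 5)/(23 - 19) ≡ 0/4 mod 41. 4⁻¹ ≡ 31 (mod 41), so λ ≡ 0.
  x = λ² - 19 - 23 = 0 - 42 ≡ 40; y = λ·(19 - 40) - 5 ≡ 36. → (40, 36)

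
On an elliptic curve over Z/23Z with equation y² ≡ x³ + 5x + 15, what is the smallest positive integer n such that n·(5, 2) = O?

8

2P: tangent at (5, 2): λ = (3·5² + 5)/(2·2) ≡ 11/4. 4⁻¹ ≡ 6 (mod 23) since 4·6 = 24 ≡ 1, so λ ≡ 11·6 ≡ 20.
  x = λ² - 5 - 5 = 400 - 10 ≡ 22; y = λ·(5 - 22) - 2 ≡ 3. → (22, 3)
3P: (22, 3) + (5, 2). λ = (2 - 3)/(5 - 22) ≡ 22/6 mod 23. 6⁻¹ ≡ 4 (mod 23), so λ ≡ 19.
  x = λ² - 22 - 5 = 361 - 27 ≡ 12; y = λ·(22 - 12) - 3 ≡ 3. → (12, 3)
4P: (12, 3) + (5, 2). λ = (2 - 3)/(5 - 12) ≡ 22/16 mod 23. 16⁻¹ ≡ 13 (mod 23), so λ ≡ 10.
  x = λ² - 12 - 5 = 100 - 17 ≡ 14; y = λ·(12 - 14) - 3 ≡ 0. → (14, 0)
5P: (14, 0) + (5, 2). λ = (2 - 0)/(5 - 14) ≡ 2/14 mod 23. 14⁻¹ ≡ 5 (mod 23) since 14·5 = 70 ≡ 1, so λ ≡ 10.
  x = λ² - 14 - 5 = 100 - 19 ≡ 12; y = λ·(14 - 12) - 0 ≡ 20. → (12, 20)
6P: (12, 20) + (5, 2). λ = (2 - 20)/(5 - 12) ≡ 5/16 mod 23. 16⁻¹ ≡ 13 (mod 23) since 16·13 = 208 ≡ 1, so λ ≡ 19.
  x = λ² - 12 - 5 = 361 - 17 ≡ 22; y = λ·(12 - 22) - 20 ≡ 20. → (22, 20)
7P: (22, 20) + (5, 2). λ = (2 - 20)/(5 - 22) ≡ 5/6 mod 23. 6⁻¹ ≡ 4 (mod 23) since 6·4 = 24 ≡ 1, so λ ≡ 20.
  x = λ² - 22 - 5 = 400 - 27 ≡ 5; y = λ·(22 - 5) - 20 ≡ 21. → (5, 21)
8P: (5, 21) + (5, 2): same x and y₁ ≡ -y₂, so the sum is O.
8P = O, so the order is 8.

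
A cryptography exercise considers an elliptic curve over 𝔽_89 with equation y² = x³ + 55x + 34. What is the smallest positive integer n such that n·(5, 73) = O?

2P: tangent at (5, 73): λ = (3·5² + 55)/(2·73) ≡ 41/57. 57⁻¹ ≡ 25 (mod 89) since 57·25 = 1425 ≡ 1, so λ ≡ 41·25 ≡ 46.
  x = λ² - 5 - 5 = 2116 - 10 ≡ 59; y = λ·(5 - 59) - 73 ≡ 24. → (59, 24)
3P: (59, 24) + (5, 73). λ = (73 - 24)/(5 - 59) ≡ 49/35 mod 89. 35⁻¹ ≡ 28 (mod 89), so λ ≡ 37.
  x = λ² - 59 - 5 = 1369 - 64 ≡ 59; y = λ·(59 - 59) - 24 ≡ 65. → (59, 65)
4P: (59, 65) + (5, 73). λ = (73 - 65)/(5 - 59) ≡ 8/35 mod 89. 35⁻¹ ≡ 28 (mod 89), so λ ≡ 46.
  x = λ² - 59 - 5 = 2116 - 64 ≡ 5; y = λ·(59 - 5) - 65 ≡ 16. → (5, 16)
5P: (5, 16) + (5, 73): same x and y₁ ≡ -y₂, so the sum is O.
5P = O, so the order is 5.

5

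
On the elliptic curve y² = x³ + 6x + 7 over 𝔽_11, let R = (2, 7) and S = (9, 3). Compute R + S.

(2, 7) + (9, 3). λ = (3 - 7)/(9 - 2) ≡ 7/7 mod 11. 7⁻¹ ≡ 8 (mod 11), so λ ≡ 1.
  x = λ² - 2 - 9 = 1 - 11 ≡ 1; y = λ·(2 - 1) - 7 ≡ 5. → (1, 5)

(1, 5)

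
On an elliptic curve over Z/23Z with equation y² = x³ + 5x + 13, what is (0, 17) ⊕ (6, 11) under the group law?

(0, 17) + (6, 11). λ = (11 - 17)/(6 - 0) ≡ 17/6 mod 23. 6⁻¹ ≡ 4 (mod 23), so λ ≡ 22.
  x = λ² - 0 - 6 = 484 - 6 ≡ 18; y = λ·(0 - 18) - 17 ≡ 1. → (18, 1)

(18, 1)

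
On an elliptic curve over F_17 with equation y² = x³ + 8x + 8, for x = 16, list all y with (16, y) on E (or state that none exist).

4, 13

x³ + 8x + 8 = 4232 ≡ 16 (mod 17).
Square roots of 16 mod 17: 4 and 13 (since 4² = 16 ≡ 16).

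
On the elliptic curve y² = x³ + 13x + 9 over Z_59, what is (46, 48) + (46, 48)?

tangent at (46, 48): λ = (3·46² + 13)/(2·48) ≡ 48/37. 37⁻¹ ≡ 8 (mod 59), so λ ≡ 48·8 ≡ 30.
  x = λ² - 46 - 46 = 900 - 92 ≡ 41; y = λ·(46 - 41) - 48 ≡ 43. → (41, 43)

(41, 43)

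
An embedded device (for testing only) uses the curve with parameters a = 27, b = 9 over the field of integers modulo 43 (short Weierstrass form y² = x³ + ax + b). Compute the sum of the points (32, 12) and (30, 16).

(28, 23)

(32, 12) + (30, 16). λ = (16 - 12)/(30 - 32) ≡ 4/41 mod 43. 41⁻¹ ≡ 21 (mod 43) since 41·21 = 861 ≡ 1, so λ ≡ 41.
  x = λ² - 32 - 30 = 1681 - 62 ≡ 28; y = λ·(32 - 28) - 12 ≡ 23. → (28, 23)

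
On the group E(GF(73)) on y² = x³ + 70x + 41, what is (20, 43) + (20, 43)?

(41, 0)

tangent at (20, 43): λ = (3·20² + 70)/(2·43) ≡ 29/13. 13⁻¹ ≡ 45 (mod 73), so λ ≡ 29·45 ≡ 64.
  x = λ² - 20 - 20 = 4096 - 40 ≡ 41; y = λ·(20 - 41) - 43 ≡ 0. → (41, 0)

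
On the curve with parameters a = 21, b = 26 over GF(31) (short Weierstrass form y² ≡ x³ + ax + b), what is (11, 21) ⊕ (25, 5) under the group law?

(11, 21) + (25, 5). λ = (5 - 21)/(25 - 11) ≡ 15/14 mod 31. 14⁻¹ ≡ 20 (mod 31), so λ ≡ 21.
  x = λ² - 11 - 25 = 441 - 36 ≡ 2; y = λ·(11 - 2) - 21 ≡ 13. → (2, 13)

(2, 13)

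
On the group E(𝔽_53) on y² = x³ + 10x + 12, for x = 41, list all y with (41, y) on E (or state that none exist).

none

x³ + 10x + 12 = 69343 ≡ 19 (mod 53).
19 is a non-residue mod 53; no y exists.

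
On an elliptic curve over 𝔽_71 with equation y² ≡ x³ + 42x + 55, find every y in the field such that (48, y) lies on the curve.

x³ + 42x + 55 = 112663 ≡ 57 (mod 71).
Square roots of 57 mod 71: 25 and 46 (since 25² = 625 ≡ 57).

25, 46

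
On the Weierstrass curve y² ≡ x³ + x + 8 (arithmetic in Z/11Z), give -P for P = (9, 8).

(9, 3)

-(9, 8) = (9, -8 mod 11) = (9, 3).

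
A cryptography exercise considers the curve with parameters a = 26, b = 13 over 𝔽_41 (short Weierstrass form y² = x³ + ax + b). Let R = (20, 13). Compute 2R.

(10, 17)

tangent at (20, 13): λ = (3·20² + 26)/(2·13) ≡ 37/26. 26⁻¹ ≡ 30 (mod 41), so λ ≡ 37·30 ≡ 3.
  x = λ² - 20 - 20 = 9 - 40 ≡ 10; y = λ·(20 - 10) - 13 ≡ 17. → (10, 17)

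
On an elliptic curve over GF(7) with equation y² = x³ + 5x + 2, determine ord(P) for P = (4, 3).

9

2P: tangent at (4, 3): λ = (3·4² + 5)/(2·3) ≡ 4/6. 6⁻¹ ≡ 6 (mod 7) since 6·6 = 36 ≡ 1, so λ ≡ 4·6 ≡ 3.
  x = λ² - 4 - 4 = 9 - 8 ≡ 1; y = λ·(4 - 1) - 3 ≡ 6. → (1, 6)
3P: (1, 6) + (4, 3). λ = (3 - 6)/(4 - 1) ≡ 4/3 mod 7. 3⁻¹ ≡ 5 (mod 7) since 3·5 = 15 ≡ 1, so λ ≡ 6.
  x = λ² - 1 - 4 = 36 - 5 ≡ 3; y = λ·(1 - 3) - 6 ≡ 3. → (3, 3)
4P: (3, 3) + (4, 3). λ = (3 - 3)/(4 - 3) ≡ 0/1 mod 7. 1⁻¹ ≡ 1 (mod 7) since 1·1 = 1 ≡ 1, so λ ≡ 0.
  x = λ² - 3 - 4 = 0 - 7 ≡ 0; y = λ·(3 - 0) - 3 ≡ 4. → (0, 4)
5P: (0, 4) + (4, 3). λ = (3 - 4)/(4 - 0) ≡ 6/4 mod 7. 4⁻¹ ≡ 2 (mod 7), so λ ≡ 5.
  x = λ² - 0 - 4 = 25 - 4 ≡ 0; y = λ·(0 - 0) - 4 ≡ 3. → (0, 3)
6P: (0, 3) + (4, 3). λ = (3 - 3)/(4 - 0) ≡ 0/4 mod 7. 4⁻¹ ≡ 2 (mod 7), so λ ≡ 0.
  x = λ² - 0 - 4 = 0 - 4 ≡ 3; y = λ·(0 - 3) - 3 ≡ 4. → (3, 4)
7P: (3, 4) + (4, 3). λ = (3 - 4)/(4 - 3) ≡ 6/1 mod 7. 1⁻¹ ≡ 1 (mod 7), so λ ≡ 6.
  x = λ² - 3 - 4 = 36 - 7 ≡ 1; y = λ·(3 - 1) - 4 ≡ 1. → (1, 1)
8P: (1, 1) + (4, 3). λ = (3 - 1)/(4 - 1) ≡ 2/3 mod 7. 3⁻¹ ≡ 5 (mod 7) since 3·5 = 15 ≡ 1, so λ ≡ 3.
  x = λ² - 1 - 4 = 9 - 5 ≡ 4; y = λ·(1 - 4) - 1 ≡ 4. → (4, 4)
9P: (4, 4) + (4, 3): same x and y₁ ≡ -y₂, so the sum is O.
9P = O, so the order is 9.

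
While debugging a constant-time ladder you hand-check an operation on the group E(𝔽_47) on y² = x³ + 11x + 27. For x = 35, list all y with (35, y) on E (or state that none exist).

x³ + 11x + 27 = 43287 ≡ 0 (mod 47).
Only y = 0 satisfies y² ≡ 0.

0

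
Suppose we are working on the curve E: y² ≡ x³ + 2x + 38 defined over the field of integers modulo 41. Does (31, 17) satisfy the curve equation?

yes

y² = 17² ≡ 2; x³ + 2x + 38 = 29891 ≡ 2 (mod 41). 2 = 2.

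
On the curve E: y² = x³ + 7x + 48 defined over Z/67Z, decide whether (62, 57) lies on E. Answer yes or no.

y² = 57² ≡ 33; x³ + 7x + 48 = 238810 ≡ 22 (mod 67). 33 ≠ 22.

no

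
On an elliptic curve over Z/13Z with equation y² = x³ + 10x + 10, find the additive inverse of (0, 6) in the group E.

-(0, 6) = (0, -6 mod 13) = (0, 7).

(0, 7)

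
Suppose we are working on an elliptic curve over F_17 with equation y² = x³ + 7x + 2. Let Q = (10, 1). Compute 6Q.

Repeated addition: build up to 6Q.
2Q: tangent at (10, 1): λ = (3·10² + 7)/(2·1) ≡ 1/2. 2⁻¹ ≡ 9 (mod 17) since 2·9 = 18 ≡ 1, so λ ≡ 1·9 ≡ 9.
  x = λ² - 10 - 10 = 81 - 20 ≡ 10; y = λ·(10 - 10) - 1 ≡ 16. → (10, 16)
3Q: (10, 16) + (10, 1): same x and y₁ ≡ -y₂, so the sum is ∞.
4Q: ∞ + (10, 1) = (10, 1) (identity).
5Q: tangent at (10, 1): λ = (3·10² + 7)/(2·1) ≡ 1/2. 2⁻¹ ≡ 9 (mod 17), so λ ≡ 1·9 ≡ 9.
  x = λ² - 10 - 10 = 81 - 20 ≡ 10; y = λ·(10 - 10) - 1 ≡ 16. → (10, 16)
6Q: (10, 16) + (10, 1): same x and y₁ ≡ -y₂, so the sum is ∞.

O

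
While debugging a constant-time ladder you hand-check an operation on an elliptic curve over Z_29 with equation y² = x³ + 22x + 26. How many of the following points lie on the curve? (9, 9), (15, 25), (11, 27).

(9, 9): 9² ≡ 23, rhs ≡ 25 → off.
(15, 25): 25² ≡ 16, rhs ≡ 19 → off.
(11, 27): 27² ≡ 4, rhs ≡ 4 → on.

1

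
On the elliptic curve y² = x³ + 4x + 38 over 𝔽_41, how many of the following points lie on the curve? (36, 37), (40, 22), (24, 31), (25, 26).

3

(36, 37): 37² ≡ 16, rhs ≡ 16 → on.
(40, 22): 22² ≡ 33, rhs ≡ 33 → on.
(24, 31): 31² ≡ 18, rhs ≡ 18 → on.
(25, 26): 26² ≡ 20, rhs ≡ 19 → off.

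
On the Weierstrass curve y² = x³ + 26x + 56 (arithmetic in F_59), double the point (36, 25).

(32, 12)

tangent at (36, 25): λ = (3·36² + 26)/(2·25) ≡ 20/50. 50⁻¹ ≡ 13 (mod 59), so λ ≡ 20·13 ≡ 24.
  x = λ² - 36 - 36 = 576 - 72 ≡ 32; y = λ·(36 - 32) - 25 ≡ 12. → (32, 12)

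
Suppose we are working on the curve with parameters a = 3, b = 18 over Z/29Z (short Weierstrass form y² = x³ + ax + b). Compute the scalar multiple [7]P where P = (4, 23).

(14, 22)

Double-and-add on 7 = (111)₂. Start with P = (4, 23) for the leading 1-bit.
double: tangent at (4, 23): λ = (3·4² + 3)/(2·23) ≡ 22/17. 17⁻¹ ≡ 12 (mod 29), so λ ≡ 22·12 ≡ 3.
  x = λ² - 4 - 4 = 9 - 8 ≡ 1; y = λ·(4 - 1) - 23 ≡ 15. → (1, 15)
add P: (1, 15) + (4, 23). λ = (23 - 15)/(4 - 1) ≡ 8/3 mod 29. 3⁻¹ ≡ 10 (mod 29) since 3·10 = 30 ≡ 1, so λ ≡ 22.
  x = λ² - 1 - 4 = 484 - 5 ≡ 15; y = λ·(1 - 15) - 15 ≡ 25. → (15, 25)
double: tangent at (15, 25): λ = (3·15² + 3)/(2·25) ≡ 11/21. 21⁻¹ ≡ 18 (mod 29), so λ ≡ 11·18 ≡ 24.
  x = λ² - 15 - 15 = 576 - 30 ≡ 24; y = λ·(15 - 24) - 25 ≡ 20. → (24, 20)
add P: (24, 20) + (4, 23). λ = (23 - 20)/(4 - 24) ≡ 3/9 mod 29. 9⁻¹ ≡ 13 (mod 29), so λ ≡ 10.
  x = λ² - 24 - 4 = 100 - 28 ≡ 14; y = λ·(24 - 14) - 20 ≡ 22. → (14, 22)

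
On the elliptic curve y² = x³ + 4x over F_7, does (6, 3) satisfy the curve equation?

y² = 3² ≡ 2; x³ + 4x + 0 = 240 ≡ 2 (mod 7). 2 = 2.

yes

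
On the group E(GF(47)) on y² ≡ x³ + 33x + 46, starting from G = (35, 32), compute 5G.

(4, 30)

Repeated addition: build up to 5G.
2G: tangent at (35, 32): λ = (3·35² + 33)/(2·32) ≡ 42/17. 17⁻¹ ≡ 36 (mod 47) since 17·36 = 612 ≡ 1, so λ ≡ 42·36 ≡ 8.
  x = λ² - 35 - 35 = 64 - 70 ≡ 41; y = λ·(35 - 41) - 32 ≡ 14. → (41, 14)
3G: (41, 14) + (35, 32). λ = (32 - 14)/(35 - 41) ≡ 18/41 mod 47. 41⁻¹ ≡ 39 (mod 47) since 41·39 = 1599 ≡ 1, so λ ≡ 44.
  x = λ² - 41 - 35 = 1936 - 76 ≡ 27; y = λ·(41 - 27) - 14 ≡ 38. → (27, 38)
4G: (27, 38) + (35, 32). λ = (32 - 38)/(35 - 27) ≡ 41/8 mod 47. 8⁻¹ ≡ 6 (mod 47), so λ ≡ 11.
  x = λ² - 27 - 35 = 121 - 62 ≡ 12; y = λ·(27 - 12) - 38 ≡ 33. → (12, 33)
5G: (12, 33) + (35, 32). λ = (32 - 33)/(35 - 12) ≡ 46/23 mod 47. 23⁻¹ ≡ 45 (mod 47) since 23·45 = 1035 ≡ 1, so λ ≡ 2.
  x = λ² - 12 - 35 = 4 - 47 ≡ 4; y = λ·(12 - 4) - 33 ≡ 30. → (4, 30)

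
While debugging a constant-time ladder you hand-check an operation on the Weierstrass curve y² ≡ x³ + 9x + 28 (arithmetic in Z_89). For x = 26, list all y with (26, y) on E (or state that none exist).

x³ + 9x + 28 = 17838 ≡ 38 (mod 89).
38 is a non-residue mod 89; no y exists.

none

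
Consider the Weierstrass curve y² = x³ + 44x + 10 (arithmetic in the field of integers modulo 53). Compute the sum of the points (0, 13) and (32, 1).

(17, 0)

(0, 13) + (32, 1). λ = (1 - 13)/(32 - 0) ≡ 41/32 mod 53. 32⁻¹ ≡ 5 (mod 53), so λ ≡ 46.
  x = λ² - 0 - 32 = 2116 - 32 ≡ 17; y = λ·(0 - 17) - 13 ≡ 0. → (17, 0)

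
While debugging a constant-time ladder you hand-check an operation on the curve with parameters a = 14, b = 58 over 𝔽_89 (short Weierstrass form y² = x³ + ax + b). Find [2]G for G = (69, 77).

tangent at (69, 77): λ = (3·69² + 14)/(2·77) ≡ 57/65. 65⁻¹ ≡ 63 (mod 89), so λ ≡ 57·63 ≡ 31.
  x = λ² - 69 - 69 = 961 - 138 ≡ 22; y = λ·(69 - 22) - 77 ≡ 45. → (22, 45)

(22, 45)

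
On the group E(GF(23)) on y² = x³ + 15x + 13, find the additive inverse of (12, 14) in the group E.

-(12, 14) = (12, -14 mod 23) = (12, 9).

(12, 9)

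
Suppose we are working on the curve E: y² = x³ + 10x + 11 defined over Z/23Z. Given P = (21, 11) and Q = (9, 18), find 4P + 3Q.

(9, 5)

First 4P:
Repeated addition: build up to 4P.
2P: tangent at (21, 11): λ = (3·21² + 10)/(2·11) ≡ 22/22. 22⁻¹ ≡ 22 (mod 23), so λ ≡ 22·22 ≡ 1.
  x = λ² - 21 - 21 = 1 - 42 ≡ 5; y = λ·(21 - 5) - 11 ≡ 5. → (5, 5)
3P: (5, 5) + (21, 11). λ = (11 - 5)/(21 - 5) ≡ 6/16 mod 23. 16⁻¹ ≡ 13 (mod 23), so λ ≡ 9.
  x = λ² - 5 - 21 = 81 - 26 ≡ 9; y = λ·(5 - 9) - 5 ≡ 5. → (9, 5)
4P: (9, 5) + (21, 11). λ = (11 - 5)/(21 - 9) ≡ 6/12 mod 23. 12⁻¹ ≡ 2 (mod 23), so λ ≡ 12.
  x = λ² - 9 - 21 = 144 - 30 ≡ 22; y = λ·(9 - 22) - 5 ≡ 0. → (22, 0)
4P = (22, 0).
Next 3Q:
Repeated addition: build up to 3Q.
2Q: tangent at (9, 18): λ = (3·9² + 10)/(2·18) ≡ 0/13. 13⁻¹ ≡ 16 (mod 23), so λ ≡ 0·16 ≡ 0.
  x = λ² - 9 - 9 = 0 - 18 ≡ 5; y = λ·(9 - 5) - 18 ≡ 5. → (5, 5)
3Q: (5, 5) + (9, 18). λ = (18 - 5)/(9 - 5) ≡ 13/4 mod 23. 4⁻¹ ≡ 6 (mod 23), so λ ≡ 9.
  x = λ² - 5 - 9 = 81 - 14 ≡ 21; y = λ·(5 - 21) - 5 ≡ 12. → (21, 12)
3Q = (21, 12).
Finally 4P + 3Q:
(22, 0) + (21, 12). λ = (12 - 0)/(21 - 22) ≡ 12/22 mod 23. 22⁻¹ ≡ 22 (mod 23), so λ ≡ 11.
  x = λ² - 22 - 21 = 121 - 43 ≡ 9; y = λ·(22 - 9) - 0 ≡ 5. → (9, 5)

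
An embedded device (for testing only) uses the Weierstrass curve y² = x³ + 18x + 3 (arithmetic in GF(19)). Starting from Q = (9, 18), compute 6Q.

(12, 16)

Double-and-add on 6 = (110)₂. Start with Q = (9, 18) for the leading 1-bit.
double: tangent at (9, 18): λ = (3·9² + 18)/(2·18) ≡ 14/17. 17⁻¹ ≡ 9 (mod 19), so λ ≡ 14·9 ≡ 12.
  x = λ² - 9 - 9 = 144 - 18 ≡ 12; y = λ·(9 - 12) - 18 ≡ 3. → (12, 3)
add Q: (12, 3) + (9, 18). λ = (18 - 3)/(9 - 12) ≡ 15/16 mod 19. 16⁻¹ ≡ 6 (mod 19), so λ ≡ 14.
  x = λ² - 12 - 9 = 196 - 21 ≡ 4; y = λ·(12 - 4) - 3 ≡ 14. → (4, 14)
double: tangent at (4, 14): λ = (3·4² + 18)/(2·14) ≡ 9/9. 9⁻¹ ≡ 17 (mod 19), so λ ≡ 9·17 ≡ 1.
  x = λ² - 4 - 4 = 1 - 8 ≡ 12; y = λ·(4 - 12) - 14 ≡ 16. → (12, 16)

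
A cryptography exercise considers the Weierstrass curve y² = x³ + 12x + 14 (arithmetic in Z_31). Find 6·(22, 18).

Write Q = (22, 18).
Repeated addition: build up to 6Q.
2Q: tangent at (22, 18): λ = (3·22² + 12)/(2·18) ≡ 7/5. 5⁻¹ ≡ 25 (mod 31), so λ ≡ 7·25 ≡ 20.
  x = λ² - 22 - 22 = 400 - 44 ≡ 15; y = λ·(22 - 15) - 18 ≡ 29. → (15, 29)
3Q: (15, 29) + (22, 18). λ = (18 - 29)/(22 - 15) ≡ 20/7 mod 31. 7⁻¹ ≡ 9 (mod 31), so λ ≡ 25.
  x = λ² - 15 - 22 = 625 - 37 ≡ 30; y = λ·(15 - 30) - 29 ≡ 30. → (30, 30)
4Q: (30, 30) + (22, 18). λ = (18 - 30)/(22 - 30) ≡ 19/23 mod 31. 23⁻¹ ≡ 27 (mod 31), so λ ≡ 17.
  x = λ² - 30 - 22 = 289 - 52 ≡ 20; y = λ·(30 - 20) - 30 ≡ 16. → (20, 16)
5Q: (20, 16) + (22, 18). λ = (18 - 16)/(22 - 20) ≡ 2/2 mod 31. 2⁻¹ ≡ 16 (mod 31), so λ ≡ 1.
  x = λ² - 20 - 22 = 1 - 42 ≡ 21; y = λ·(20 - 21) - 16 ≡ 14. → (21, 14)
6Q: (21, 14) + (22, 18). λ = (18 - 14)/(22 - 21) ≡ 4/1 mod 31. 1⁻¹ ≡ 1 (mod 31) since 1·1 = 1 ≡ 1, so λ ≡ 4.
  x = λ² - 21 - 22 = 16 - 43 ≡ 4; y = λ·(21 - 4) - 14 ≡ 23. → (4, 23)

(4, 23)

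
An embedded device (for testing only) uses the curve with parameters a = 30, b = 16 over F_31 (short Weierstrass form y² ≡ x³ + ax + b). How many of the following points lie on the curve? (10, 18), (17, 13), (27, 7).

(10, 18): 18² ≡ 14, rhs ≡ 14 → on.
(17, 13): 13² ≡ 14, rhs ≡ 14 → on.
(27, 7): 7² ≡ 18, rhs ≡ 18 → on.

3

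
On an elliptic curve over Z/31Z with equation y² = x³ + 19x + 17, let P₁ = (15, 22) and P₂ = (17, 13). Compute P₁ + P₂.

(27, 1)

(15, 22) + (17, 13). λ = (13 - 22)/(17 - 15) ≡ 22/2 mod 31. 2⁻¹ ≡ 16 (mod 31) since 2·16 = 32 ≡ 1, so λ ≡ 11.
  x = λ² - 15 - 17 = 121 - 32 ≡ 27; y = λ·(15 - 27) - 22 ≡ 1. → (27, 1)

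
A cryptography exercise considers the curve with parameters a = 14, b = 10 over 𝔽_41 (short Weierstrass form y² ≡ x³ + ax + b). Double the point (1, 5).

(30, 40)

tangent at (1, 5): λ = (3·1² + 14)/(2·5) ≡ 17/10. 10⁻¹ ≡ 37 (mod 41) since 10·37 = 370 ≡ 1, so λ ≡ 17·37 ≡ 14.
  x = λ² - 1 - 1 = 196 - 2 ≡ 30; y = λ·(1 - 30) - 5 ≡ 40. → (30, 40)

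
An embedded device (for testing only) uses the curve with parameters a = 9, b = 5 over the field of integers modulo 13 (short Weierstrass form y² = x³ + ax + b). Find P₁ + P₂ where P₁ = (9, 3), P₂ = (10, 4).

(8, 11)

(9, 3) + (10, 4). λ = (4 - 3)/(10 - 9) ≡ 1/1 mod 13. 1⁻¹ ≡ 1 (mod 13), so λ ≡ 1.
  x = λ² - 9 - 10 = 1 - 19 ≡ 8; y = λ·(9 - 8) - 3 ≡ 11. → (8, 11)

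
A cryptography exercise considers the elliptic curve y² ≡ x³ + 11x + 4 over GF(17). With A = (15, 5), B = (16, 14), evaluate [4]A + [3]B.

(13, 10)

First 4A:
Repeated addition: build up to 4A.
2A: tangent at (15, 5): λ = (3·15² + 11)/(2·5) ≡ 6/10. 10⁻¹ ≡ 12 (mod 17) since 10·12 = 120 ≡ 1, so λ ≡ 6·12 ≡ 4.
  x = λ² - 15 - 15 = 16 - 30 ≡ 3; y = λ·(15 - 3) - 5 ≡ 9. → (3, 9)
3A: (3, 9) + (15, 5). λ = (5 - 9)/(15 - 3) ≡ 13/12 mod 17. 12⁻¹ ≡ 10 (mod 17) since 12·10 = 120 ≡ 1, so λ ≡ 11.
  x = λ² - 3 - 15 = 121 - 18 ≡ 1; y = λ·(3 - 1) - 9 ≡ 13. → (1, 13)
4A: (1, 13) + (15, 5). λ = (5 - 13)/(15 - 1) ≡ 9/14 mod 17. 14⁻¹ ≡ 11 (mod 17), so λ ≡ 14.
  x = λ² - 1 - 15 = 196 - 16 ≡ 10; y = λ·(1 - 10) - 13 ≡ 14. → (10, 14)
4A = (10, 14).
Next 3B:
Repeated addition: build up to 3B.
2B: tangent at (16, 14): λ = (3·16² + 11)/(2·14) ≡ 14/11. 11⁻¹ ≡ 14 (mod 17) since 11·14 = 154 ≡ 1, so λ ≡ 14·14 ≡ 9.
  x = λ² - 16 - 16 = 81 - 32 ≡ 15; y = λ·(16 - 15) - 14 ≡ 12. → (15, 12)
3B: (15, 12) + (16, 14). λ = (14 - 12)/(16 - 15) ≡ 2/1 mod 17. 1⁻¹ ≡ 1 (mod 17) since 1·1 = 1 ≡ 1, so λ ≡ 2.
  x = λ² - 15 - 16 = 4 - 31 ≡ 7; y = λ·(15 - 7) - 12 ≡ 4. → (7, 4)
3B = (7, 4).
Finally 4A + 3B:
(10, 14) + (7, 4). λ = (4 - 14)/(7 - 10) ≡ 7/14 mod 17. 14⁻¹ ≡ 11 (mod 17) since 14·11 = 154 ≡ 1, so λ ≡ 9.
  x = λ² - 10 - 7 = 81 - 17 ≡ 13; y = λ·(10 - 13) - 14 ≡ 10. → (13, 10)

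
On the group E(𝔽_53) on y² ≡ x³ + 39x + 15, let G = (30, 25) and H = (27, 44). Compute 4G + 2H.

First 4G:
Double-and-add on 4 = (100)₂. Start with G = (30, 25) for the leading 1-bit.
double: tangent at (30, 25): λ = (3·30² + 39)/(2·25) ≡ 36/50. 50⁻¹ ≡ 35 (mod 53) since 50·35 = 1750 ≡ 1, so λ ≡ 36·35 ≡ 41.
  x = λ² - 30 - 30 = 1681 - 60 ≡ 31; y = λ·(30 - 31) - 25 ≡ 40. → (31, 40)
double: tangent at (31, 40): λ = (3·31² + 39)/(2·40) ≡ 7/27. 27⁻¹ ≡ 2 (mod 53) since 27·2 = 54 ≡ 1, so λ ≡ 7·2 ≡ 14.
  x = λ² - 31 - 31 = 196 - 62 ≡ 28; y = λ·(31 - 28) - 40 ≡ 2. → (28, 2)
4G = (28, 2).
Next 2H:
Repeated addition: build up to 2H.
2H: tangent at (27, 44): λ = (3·27² + 39)/(2·44) ≡ 0/35. 35⁻¹ ≡ 50 (mod 53), so λ ≡ 0·50 ≡ 0.
  x = λ² - 27 - 27 = 0 - 54 ≡ 52; y = λ·(27 - 52) - 44 ≡ 9. → (52, 9)
2H = (52, 9).
Finally 4G + 2H:
(28, 2) + (52, 9). λ = (9 - 2)/(52 - 28) ≡ 7/24 mod 53. 24⁻¹ ≡ 42 (mod 53) since 24·42 = 1008 ≡ 1, so λ ≡ 29.
  x = λ² - 28 - 52 = 841 - 80 ≡ 19; y = λ·(28 - 19) - 2 ≡ 47. → (19, 47)

(19, 47)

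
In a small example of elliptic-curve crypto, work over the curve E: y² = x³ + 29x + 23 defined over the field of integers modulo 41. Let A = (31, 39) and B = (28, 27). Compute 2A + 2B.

First 2A:
Repeated addition: build up to 2A.
2A: tangent at (31, 39): λ = (3·31² + 29)/(2·39) ≡ 1/37. 37⁻¹ ≡ 10 (mod 41), so λ ≡ 1·10 ≡ 10.
  x = λ² - 31 - 31 = 100 - 62 ≡ 38; y = λ·(31 - 38) - 39 ≡ 14. → (38, 14)
2A = (38, 14).
Next 2B:
Repeated addition: build up to 2B.
2B: tangent at (28, 27): λ = (3·28² + 29)/(2·27) ≡ 3/13. 13⁻¹ ≡ 19 (mod 41), so λ ≡ 3·19 ≡ 16.
  x = λ² - 28 - 28 = 256 - 56 ≡ 36; y = λ·(28 - 36) - 27 ≡ 9. → (36, 9)
2B = (36, 9).
Finally 2A + 2B:
(38, 14) + (36, 9). λ = (9 - 14)/(36 - 38) ≡ 36/39 mod 41. 39⁻¹ ≡ 20 (mod 41), so λ ≡ 23.
  x = λ² - 38 - 36 = 529 - 74 ≡ 4; y = λ·(38 - 4) - 14 ≡ 30. → (4, 30)

(4, 30)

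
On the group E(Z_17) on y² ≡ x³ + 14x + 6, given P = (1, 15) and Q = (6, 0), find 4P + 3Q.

(16, 12)

First 4P:
Repeated addition: build up to 4P.
2P: tangent at (1, 15): λ = (3·1² + 14)/(2·15) ≡ 0/13. 13⁻¹ ≡ 4 (mod 17) since 13·4 = 52 ≡ 1, so λ ≡ 0·4 ≡ 0.
  x = λ² - 1 - 1 = 0 - 2 ≡ 15; y = λ·(1 - 15) - 15 ≡ 2. → (15, 2)
3P: (15, 2) + (1, 15). λ = (15 - 2)/(1 - 15) ≡ 13/3 mod 17. 3⁻¹ ≡ 6 (mod 17), so λ ≡ 10.
  x = λ² - 15 - 1 = 100 - 16 ≡ 16; y = λ·(15 - 16) - 2 ≡ 5. → (16, 5)
4P: (16, 5) + (1, 15). λ = (15 - 5)/(1 - 16) ≡ 10/2 mod 17. 2⁻¹ ≡ 9 (mod 17) since 2·9 = 18 ≡ 1, so λ ≡ 5.
  x = λ² - 16 - 1 = 25 - 17 ≡ 8; y = λ·(16 - 8) - 5 ≡ 1. → (8, 1)
4P = (8, 1).
Next 3Q:
Repeated addition: build up to 3Q.
2Q: (6, 0) + (6, 0): same x and y₁ ≡ -y₂, so the sum is O.
3Q: O + (6, 0) = (6, 0) (identity).
3Q = (6, 0).
Finally 4P + 3Q:
(8, 1) + (6, 0). λ = (0 - 1)/(6 - 8) ≡ 16/15 mod 17. 15⁻¹ ≡ 8 (mod 17) since 15·8 = 120 ≡ 1, so λ ≡ 9.
  x = λ² - 8 - 6 = 81 - 14 ≡ 16; y = λ·(8 - 16) - 1 ≡ 12. → (16, 12)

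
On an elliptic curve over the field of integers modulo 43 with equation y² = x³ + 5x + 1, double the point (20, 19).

(34, 1)

tangent at (20, 19): λ = (3·20² + 5)/(2·19) ≡ 1/38. 38⁻¹ ≡ 17 (mod 43) since 38·17 = 646 ≡ 1, so λ ≡ 1·17 ≡ 17.
  x = λ² - 20 - 20 = 289 - 40 ≡ 34; y = λ·(20 - 34) - 19 ≡ 1. → (34, 1)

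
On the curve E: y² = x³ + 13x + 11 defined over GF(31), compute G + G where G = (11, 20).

(18, 1)

tangent at (11, 20): λ = (3·11² + 13)/(2·20) ≡ 4/9. 9⁻¹ ≡ 7 (mod 31), so λ ≡ 4·7 ≡ 28.
  x = λ² - 11 - 11 = 784 - 22 ≡ 18; y = λ·(11 - 18) - 20 ≡ 1. → (18, 1)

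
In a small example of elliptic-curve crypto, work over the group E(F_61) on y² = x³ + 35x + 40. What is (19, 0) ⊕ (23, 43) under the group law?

(19, 0) + (23, 43). λ = (43 - 0)/(23 - 19) ≡ 43/4 mod 61. 4⁻¹ ≡ 46 (mod 61) since 4·46 = 184 ≡ 1, so λ ≡ 26.
  x = λ² - 19 - 23 = 676 - 42 ≡ 24; y = λ·(19 - 24) - 0 ≡ 53. → (24, 53)

(24, 53)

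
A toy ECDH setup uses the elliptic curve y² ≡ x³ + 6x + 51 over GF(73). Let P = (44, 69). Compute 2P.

(64, 12)

tangent at (44, 69): λ = (3·44² + 6)/(2·69) ≡ 47/65. 65⁻¹ ≡ 9 (mod 73), so λ ≡ 47·9 ≡ 58.
  x = λ² - 44 - 44 = 3364 - 88 ≡ 64; y = λ·(44 - 64) - 69 ≡ 12. → (64, 12)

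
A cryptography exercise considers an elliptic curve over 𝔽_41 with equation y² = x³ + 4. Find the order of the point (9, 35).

2P: tangent at (9, 35): λ = (3·9² + 0)/(2·35) ≡ 38/29. 29⁻¹ ≡ 17 (mod 41) since 29·17 = 493 ≡ 1, so λ ≡ 38·17 ≡ 31.
  x = λ² - 9 - 9 = 961 - 18 ≡ 0; y = λ·(9 - 0) - 35 ≡ 39. → (0, 39)
3P: (0, 39) + (9, 35). λ = (35 - 39)/(9 - 0) ≡ 37/9 mod 41. 9⁻¹ ≡ 32 (mod 41), so λ ≡ 36.
  x = λ² - 0 - 9 = 1296 - 9 ≡ 16; y = λ·(0 - 16) - 39 ≡ 0. → (16, 0)
4P: (16, 0) + (9, 35). λ = (35 - 0)/(9 - 16) ≡ 35/34 mod 41. 34⁻¹ ≡ 35 (mod 41), so λ ≡ 36.
  x = λ² - 16 - 9 = 1296 - 25 ≡ 0; y = λ·(16 - 0) - 0 ≡ 2. → (0, 2)
5P: (0, 2) + (9, 35). λ = (35 - 2)/(9 - 0) ≡ 33/9 mod 41. 9⁻¹ ≡ 32 (mod 41) since 9·32 = 288 ≡ 1, so λ ≡ 31.
  x = λ² - 0 - 9 = 961 - 9 ≡ 9; y = λ·(0 - 9) - 2 ≡ 6. → (9, 6)
6P: (9, 6) + (9, 35): same x and y₁ ≡ -y₂, so the sum is ∞.
6P = ∞, so the order is 6.

6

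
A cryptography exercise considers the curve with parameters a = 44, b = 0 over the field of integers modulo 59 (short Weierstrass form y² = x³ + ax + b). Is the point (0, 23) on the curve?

no

y² = 23² ≡ 57; x³ + 44x + 0 = 0 ≡ 0 (mod 59). 57 ≠ 0.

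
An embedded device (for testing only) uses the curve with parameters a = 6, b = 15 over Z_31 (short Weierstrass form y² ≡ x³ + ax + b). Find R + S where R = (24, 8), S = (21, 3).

(24, 8) + (21, 3). λ = (3 - 8)/(21 - 24) ≡ 26/28 mod 31. 28⁻¹ ≡ 10 (mod 31) since 28·10 = 280 ≡ 1, so λ ≡ 12.
  x = λ² - 24 - 21 = 144 - 45 ≡ 6; y = λ·(24 - 6) - 8 ≡ 22. → (6, 22)

(6, 22)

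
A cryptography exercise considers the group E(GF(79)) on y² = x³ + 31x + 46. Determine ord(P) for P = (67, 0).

2

2P: (67, 0) + (67, 0): same x and y₁ ≡ -y₂, so the sum is ∞.
2P = ∞, so the order is 2.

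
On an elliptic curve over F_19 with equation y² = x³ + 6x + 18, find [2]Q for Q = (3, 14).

(18, 7)

tangent at (3, 14): λ = (3·3² + 6)/(2·14) ≡ 14/9. 9⁻¹ ≡ 17 (mod 19) since 9·17 = 153 ≡ 1, so λ ≡ 14·17 ≡ 10.
  x = λ² - 3 - 3 = 100 - 6 ≡ 18; y = λ·(3 - 18) - 14 ≡ 7. → (18, 7)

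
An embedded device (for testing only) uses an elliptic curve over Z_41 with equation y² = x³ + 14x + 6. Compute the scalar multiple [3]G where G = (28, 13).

Repeated addition: build up to 3G.
2G: tangent at (28, 13): λ = (3·28² + 14)/(2·13) ≡ 29/26. 26⁻¹ ≡ 30 (mod 41), so λ ≡ 29·30 ≡ 9.
  x = λ² - 28 - 28 = 81 - 56 ≡ 25; y = λ·(28 - 25) - 13 ≡ 14. → (25, 14)
3G: (25, 14) + (28, 13). λ = (13 - 14)/(28 - 25) ≡ 40/3 mod 41. 3⁻¹ ≡ 14 (mod 41), so λ ≡ 27.
  x = λ² - 25 - 28 = 729 - 53 ≡ 20; y = λ·(25 - 20) - 14 ≡ 39. → (20, 39)

(20, 39)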